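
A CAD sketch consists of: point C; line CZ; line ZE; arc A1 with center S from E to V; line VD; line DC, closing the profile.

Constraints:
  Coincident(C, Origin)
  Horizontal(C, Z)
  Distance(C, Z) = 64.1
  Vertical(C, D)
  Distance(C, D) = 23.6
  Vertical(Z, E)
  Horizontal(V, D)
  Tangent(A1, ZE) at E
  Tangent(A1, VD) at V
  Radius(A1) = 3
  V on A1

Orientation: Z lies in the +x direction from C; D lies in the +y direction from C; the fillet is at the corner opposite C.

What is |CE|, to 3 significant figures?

67.3

C is at the origin; C and Z share the same y with |CZ| = 64.1 and Z on the +x side, so Z = (64.1, 0.00). CD is vertical with |CD| = 23.6 and D on the +y side, so D = (0.00, 23.6). The virtual corner opposite C is at (64.1, 23.6). Since A1 is tangent to ZE there, SE ⟂ ZE and A1 meets VD tangentially, so SV is at right angles to VD, with radius 3.0, so the center S sits 3.0 in from both sides at S = (61.1, 20.6). That places the tangent points at E = (64.1, 20.6) on ZE and V = (61.1, 23.6) on VD. Then |CE| = |E − C| = 67.3.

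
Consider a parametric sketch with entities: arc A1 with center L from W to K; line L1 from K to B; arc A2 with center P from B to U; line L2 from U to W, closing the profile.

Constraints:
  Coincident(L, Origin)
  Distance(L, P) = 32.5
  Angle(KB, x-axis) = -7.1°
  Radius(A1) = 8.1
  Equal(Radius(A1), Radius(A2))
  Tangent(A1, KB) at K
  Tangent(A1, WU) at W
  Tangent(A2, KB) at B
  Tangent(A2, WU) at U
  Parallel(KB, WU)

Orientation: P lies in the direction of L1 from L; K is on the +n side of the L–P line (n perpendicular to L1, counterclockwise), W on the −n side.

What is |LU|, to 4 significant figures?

33.49

The slot axis is L1's direction at -7.1°, so u = (cos -7.1°, sin -7.1°) = (0.9923, -0.1236) and n = (−sin -7.1°, cos -7.1°) = (0.1236, 0.9923). L is at the origin and P lies 32.5 along u from L, so P = 32.5·u = (32.25, -4.017). Tangency of A1 to both parallel lines with radius 8.1 puts K and W at L ± 8.1·n: K = (1.001, 8.038), W = (-1.001, -8.038). Equal radii place B and U the same way about P: B = P + 8.1·n = (33.25, 4.021), U = P − 8.1·n = (31.25, -12.05). Then |LU| = |U − L| = 33.49.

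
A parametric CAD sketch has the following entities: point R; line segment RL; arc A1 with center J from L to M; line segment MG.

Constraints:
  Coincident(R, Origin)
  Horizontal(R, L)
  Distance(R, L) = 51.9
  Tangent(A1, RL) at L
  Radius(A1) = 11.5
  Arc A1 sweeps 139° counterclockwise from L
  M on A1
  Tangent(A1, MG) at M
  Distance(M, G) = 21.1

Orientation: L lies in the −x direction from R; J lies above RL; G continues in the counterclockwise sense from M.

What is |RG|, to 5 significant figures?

69.218

R is at the origin; RL is horizontal with |RL| = 51.9 and L on the −x side, so L = (-51.900, 0.0000). A1 meets RL tangentially, so JL is at right angles to RL, so J = L + (0, 11.5) = (-51.900, 11.500). On A1, L sits at bearing -90° from J; a 139° counterclockwise sweep puts M at bearing 49°, so M = J + 11.5·(cos 49°, sin 49°) = (-44.355, 20.179). Tangency of A1 to MG means the radius JM is perpendicular to MG, so MG runs along (−sin 49°, cos 49°); with |MG| = 21.1, G = (-60.280, 34.022). Then |RG| = |G − R| = 69.218.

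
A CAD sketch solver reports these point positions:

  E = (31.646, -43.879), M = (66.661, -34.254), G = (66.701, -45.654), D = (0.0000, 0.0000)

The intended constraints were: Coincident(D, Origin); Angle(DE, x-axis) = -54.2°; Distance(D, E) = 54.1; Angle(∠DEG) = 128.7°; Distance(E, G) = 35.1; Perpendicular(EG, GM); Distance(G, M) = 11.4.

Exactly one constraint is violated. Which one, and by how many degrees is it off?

Perpendicular(EG, GM) — off by 3.10°.

D = (0.00, 0.00) ✓; DE at -54.20° ✓; |DE| = 54.10 ✓; ∠DEG = 128.7° ✓; |EG| = 35.10 ✓; ∠(EG, GM) = 93.10° ✗; |GM| = 11.40 ✓.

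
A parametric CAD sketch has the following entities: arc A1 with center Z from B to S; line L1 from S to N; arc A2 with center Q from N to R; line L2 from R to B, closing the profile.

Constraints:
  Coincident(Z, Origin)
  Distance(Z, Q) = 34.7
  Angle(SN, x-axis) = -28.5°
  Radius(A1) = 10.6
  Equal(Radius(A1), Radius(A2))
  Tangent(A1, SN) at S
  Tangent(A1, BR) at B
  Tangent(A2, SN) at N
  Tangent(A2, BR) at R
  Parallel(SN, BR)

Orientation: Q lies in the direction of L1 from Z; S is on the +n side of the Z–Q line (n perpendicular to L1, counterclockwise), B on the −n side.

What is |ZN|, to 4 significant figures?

36.28

The slot axis is L1's direction at -28.5°, so u = (cos -28.5°, sin -28.5°) = (0.8788, -0.4772) and n = (−sin -28.5°, cos -28.5°) = (0.4772, 0.8788). Z is at the origin and Q lies 34.7 along u from Z, so Q = 34.7·u = (30.49, -16.56). Tangency of A1 to both parallel lines with radius 10.6 puts S and B at Z ± 10.6·n: S = (5.058, 9.315), B = (-5.058, -9.315). Equal radii place N and R the same way about Q: N = Q + 10.6·n = (35.55, -7.242), R = Q − 10.6·n = (25.44, -25.87). Then |ZN| = |N − Z| = 36.28.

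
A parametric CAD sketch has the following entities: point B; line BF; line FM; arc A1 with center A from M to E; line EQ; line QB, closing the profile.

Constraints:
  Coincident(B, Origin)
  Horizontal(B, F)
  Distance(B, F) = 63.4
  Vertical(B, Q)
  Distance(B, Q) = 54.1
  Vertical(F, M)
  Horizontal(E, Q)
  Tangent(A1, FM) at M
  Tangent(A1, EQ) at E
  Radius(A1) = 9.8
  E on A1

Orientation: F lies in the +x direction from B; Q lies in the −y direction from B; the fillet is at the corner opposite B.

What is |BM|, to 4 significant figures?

77.34

B is at the origin; BF is horizontal with |BF| = 63.4 and F on the +x side, so F = (63.40, 0.000). B and Q share the same x with |BQ| = 54.1 and Q on the −y side, so Q = (0.000, -54.10). The virtual corner opposite B is at (63.40, -54.10). The tangent condition forces AM to be normal to FM and tangency of A1 to EQ means the radius AE is perpendicular to EQ, with radius 9.8, so the center A sits 9.8 in from both sides at A = (53.60, -44.30). That places the tangent points at M = (63.40, -44.30) on FM and E = (53.60, -54.10) on EQ. Then |BM| = |M − B| = 77.34.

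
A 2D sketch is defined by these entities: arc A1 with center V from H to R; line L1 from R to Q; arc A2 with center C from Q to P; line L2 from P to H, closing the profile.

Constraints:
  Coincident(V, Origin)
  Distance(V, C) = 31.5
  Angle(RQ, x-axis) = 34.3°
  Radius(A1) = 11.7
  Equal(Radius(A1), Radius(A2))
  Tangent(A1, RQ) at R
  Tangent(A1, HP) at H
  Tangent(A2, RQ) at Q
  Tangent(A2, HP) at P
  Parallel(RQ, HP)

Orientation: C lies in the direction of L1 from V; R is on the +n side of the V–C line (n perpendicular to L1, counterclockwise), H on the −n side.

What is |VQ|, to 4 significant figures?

33.60

The slot axis is L1's direction at 34.3°, so u = (cos 34.3°, sin 34.3°) = (0.8261, 0.5635) and n = (−sin 34.3°, cos 34.3°) = (-0.5635, 0.8261). V is at the origin and C lies 31.5 along u from V, so C = 31.5·u = (26.02, 17.75). Tangency of A1 to both parallel lines with radius 11.7 puts R and H at V ± 11.7·n: R = (-6.593, 9.665), H = (6.593, -9.665). Equal radii place Q and P the same way about C: Q = C + 11.7·n = (19.43, 27.42), P = C − 11.7·n = (32.62, 8.086). Then |VQ| = |Q − V| = 33.60.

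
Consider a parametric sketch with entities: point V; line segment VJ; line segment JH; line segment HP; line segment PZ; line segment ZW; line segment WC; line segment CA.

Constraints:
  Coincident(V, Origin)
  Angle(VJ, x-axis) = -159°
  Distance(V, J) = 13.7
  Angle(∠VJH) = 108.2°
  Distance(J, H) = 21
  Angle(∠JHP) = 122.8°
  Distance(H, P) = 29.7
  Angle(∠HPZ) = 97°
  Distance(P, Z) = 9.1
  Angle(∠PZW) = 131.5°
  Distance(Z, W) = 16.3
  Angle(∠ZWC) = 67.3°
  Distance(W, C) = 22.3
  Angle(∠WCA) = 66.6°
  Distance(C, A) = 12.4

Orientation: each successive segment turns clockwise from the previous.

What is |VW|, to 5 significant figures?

23.832

∠HPZ = 97.0° gives PZ at -11.000° from the x-axis; with |PZ| = 9.1, Z = (-7.9521, 37.874). ∠PZW = 131.5° gives ZW at -59.500° from the x-axis; with |ZW| = 16.3, W = (0.32082, 23.830). Then |VW| = |W − V| = 23.832.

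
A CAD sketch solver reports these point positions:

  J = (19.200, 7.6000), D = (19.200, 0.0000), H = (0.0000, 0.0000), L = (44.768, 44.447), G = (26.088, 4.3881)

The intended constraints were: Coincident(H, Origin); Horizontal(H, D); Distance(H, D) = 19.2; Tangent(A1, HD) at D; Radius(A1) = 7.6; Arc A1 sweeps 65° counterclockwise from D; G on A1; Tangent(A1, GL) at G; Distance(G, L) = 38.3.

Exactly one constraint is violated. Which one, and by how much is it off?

Distance(G, L) = 38.3 — off by 5.90.

H = (0.00, 0.00) ✓; H.y = 0.00, D.y = 0.00 ✓; |HD| = 19.20 ✓; ∠(JD, DH) = 90.00° ✓; |JD| = 7.600 ✓; bearing(J→G) − bearing(J→D) = 65.00° ✓; |JG| = 7.600 ✓; ∠(JG, GL) = 90.00° ✓; |GL| = 44.20 ✗.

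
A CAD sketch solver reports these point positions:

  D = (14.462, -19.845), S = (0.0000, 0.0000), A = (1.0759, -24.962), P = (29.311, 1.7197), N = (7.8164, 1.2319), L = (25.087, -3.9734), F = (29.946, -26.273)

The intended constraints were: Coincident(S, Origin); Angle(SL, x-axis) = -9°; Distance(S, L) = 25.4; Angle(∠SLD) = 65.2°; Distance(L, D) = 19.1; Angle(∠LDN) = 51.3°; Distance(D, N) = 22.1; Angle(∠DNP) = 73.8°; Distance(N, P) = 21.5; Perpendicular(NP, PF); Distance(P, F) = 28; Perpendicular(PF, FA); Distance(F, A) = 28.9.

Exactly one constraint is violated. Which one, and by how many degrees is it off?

Perpendicular(PF, FA) — off by 3.90°.

S = (0.00, 0.00) ✓; SL at -9.000° ✓; |SL| = 25.40 ✓; ∠SLD = 65.20° ✓; |LD| = 19.10 ✓; ∠LDN = 51.30° ✓; |DN| = 22.10 ✓; ∠DNP = 73.80° ✓; |NP| = 21.50 ✓; ∠(NP, PF) = 90.00° ✓; |PF| = 28.00 ✓; ∠(PF, FA) = 93.90° ✗; |FA| = 28.90 ✓.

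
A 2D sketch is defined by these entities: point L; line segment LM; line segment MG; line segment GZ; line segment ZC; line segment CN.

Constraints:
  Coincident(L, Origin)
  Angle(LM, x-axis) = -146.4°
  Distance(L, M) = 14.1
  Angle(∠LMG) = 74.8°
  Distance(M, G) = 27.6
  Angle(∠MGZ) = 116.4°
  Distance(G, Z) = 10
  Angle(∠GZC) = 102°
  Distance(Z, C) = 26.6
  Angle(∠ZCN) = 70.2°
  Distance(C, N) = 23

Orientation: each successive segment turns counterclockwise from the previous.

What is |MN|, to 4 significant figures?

5.337

∠GZC = 102.0° gives ZC at 100.4° from the x-axis; with |ZC| = 26.6, C = (13.47, 3.991). ∠ZCN = 70.2° gives CN at -149.8° from the x-axis; with |CN| = 23.0, N = (-6.412, -7.578). Then |MN| = |N − M| = 5.337.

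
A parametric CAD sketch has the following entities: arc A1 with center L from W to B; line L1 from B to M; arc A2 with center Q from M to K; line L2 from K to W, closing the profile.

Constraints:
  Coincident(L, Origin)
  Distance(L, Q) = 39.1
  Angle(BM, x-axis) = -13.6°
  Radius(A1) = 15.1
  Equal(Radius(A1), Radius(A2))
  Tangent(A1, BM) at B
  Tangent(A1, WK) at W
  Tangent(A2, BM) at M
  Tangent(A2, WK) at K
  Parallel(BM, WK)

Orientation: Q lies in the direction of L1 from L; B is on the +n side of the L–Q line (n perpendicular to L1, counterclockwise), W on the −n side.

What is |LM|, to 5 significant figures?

41.914

The slot axis is L1's direction at -13.6°, so u = (cos -13.6°, sin -13.6°) = (0.97196, -0.23514) and n = (−sin -13.6°, cos -13.6°) = (0.23514, 0.97196). L is at the origin and Q lies 39.1 along u from L, so Q = 39.1·u = (38.004, -9.1941). Tangency of A1 to both parallel lines with radius 15.1 puts B and W at L ± 15.1·n: B = (3.5506, 14.677), W = (-3.5506, -14.677). Equal radii place M and K the same way about Q: M = Q + 15.1·n = (41.554, 5.4826), K = Q − 15.1·n = (34.453, -23.871). Then |LM| = |M − L| = 41.914.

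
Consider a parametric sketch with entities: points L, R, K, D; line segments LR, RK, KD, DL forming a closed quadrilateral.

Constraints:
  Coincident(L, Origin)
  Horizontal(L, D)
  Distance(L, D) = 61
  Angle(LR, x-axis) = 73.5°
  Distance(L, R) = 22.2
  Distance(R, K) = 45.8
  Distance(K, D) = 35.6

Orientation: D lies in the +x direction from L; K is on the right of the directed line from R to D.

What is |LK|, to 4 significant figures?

35.03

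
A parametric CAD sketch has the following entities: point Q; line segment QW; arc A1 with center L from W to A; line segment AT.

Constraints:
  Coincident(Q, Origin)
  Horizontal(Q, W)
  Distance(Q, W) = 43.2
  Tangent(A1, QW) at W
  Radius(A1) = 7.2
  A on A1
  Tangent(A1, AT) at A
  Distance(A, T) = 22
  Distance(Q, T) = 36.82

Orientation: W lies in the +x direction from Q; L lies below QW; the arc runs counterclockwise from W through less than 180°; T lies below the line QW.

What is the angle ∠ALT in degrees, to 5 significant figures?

71.878°

Checks: ∠(LW, WQ) = 90.00° ✓; |LW| = 7.200 ✓; |LA| = 7.200 ✓; ∠(LA, AT) = 90.00° ✓; |AT| = 22.00 ✓; |QT| = 36.82 ✓.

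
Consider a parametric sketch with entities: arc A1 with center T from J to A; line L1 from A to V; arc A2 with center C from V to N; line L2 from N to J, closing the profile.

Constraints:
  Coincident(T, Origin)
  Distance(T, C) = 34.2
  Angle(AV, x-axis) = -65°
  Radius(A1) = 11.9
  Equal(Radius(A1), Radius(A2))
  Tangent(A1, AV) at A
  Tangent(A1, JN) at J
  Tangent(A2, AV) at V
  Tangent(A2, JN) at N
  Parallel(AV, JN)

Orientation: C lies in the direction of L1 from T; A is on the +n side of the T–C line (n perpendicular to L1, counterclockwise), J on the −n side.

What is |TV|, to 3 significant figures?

36.2

The slot axis is L1's direction at -65.0°, so u = (cos -65.0°, sin -65.0°) = (0.423, -0.906) and n = (−sin -65.0°, cos -65.0°) = (0.906, 0.423). T is at the origin and C lies 34.2 along u from T, so C = 34.2·u = (14.5, -31.0). Tangency of A1 to both parallel lines with radius 11.9 puts A and J at T ± 11.9·n: A = (10.8, 5.03), J = (-10.8, -5.03). Equal radii place V and N the same way about C: V = C + 11.9·n = (25.2, -26.0), N = C − 11.9·n = (3.67, -36.0). Then |TV| = |V − T| = 36.2.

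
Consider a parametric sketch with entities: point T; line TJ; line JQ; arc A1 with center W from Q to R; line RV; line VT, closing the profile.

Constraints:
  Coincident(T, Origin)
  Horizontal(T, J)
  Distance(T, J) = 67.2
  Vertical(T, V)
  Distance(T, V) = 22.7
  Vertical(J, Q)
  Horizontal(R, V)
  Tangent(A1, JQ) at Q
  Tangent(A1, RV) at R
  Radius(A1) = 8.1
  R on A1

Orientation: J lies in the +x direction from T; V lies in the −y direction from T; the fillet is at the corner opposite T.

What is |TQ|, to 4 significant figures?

68.77

T is at the origin; T and J share the same y with |TJ| = 67.2 and J on the +x side, so J = (67.20, 0.000). TV is vertical with |TV| = 22.7 and V on the −y side, so V = (0.000, -22.70). The virtual corner opposite T is at (67.20, -22.70). A1 meets JQ tangentially, so WQ is at right angles to JQ and tangency of A1 to RV means the radius WR is perpendicular to RV, with radius 8.1, so the center W sits 8.1 in from both sides at W = (59.10, -14.60). That places the tangent points at Q = (67.20, -14.60) on JQ and R = (59.10, -22.70) on RV. Then |TQ| = |Q − T| = 68.77.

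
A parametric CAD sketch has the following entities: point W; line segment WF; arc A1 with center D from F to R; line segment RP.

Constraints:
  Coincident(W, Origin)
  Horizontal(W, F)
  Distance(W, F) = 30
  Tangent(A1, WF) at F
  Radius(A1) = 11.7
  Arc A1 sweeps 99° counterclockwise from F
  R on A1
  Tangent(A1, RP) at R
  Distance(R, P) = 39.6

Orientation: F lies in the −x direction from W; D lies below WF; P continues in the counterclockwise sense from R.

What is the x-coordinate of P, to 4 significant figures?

-35.36

W is at the origin; WF is horizontal with |WF| = 30.0 and F on the −x side, so F = (-30.00, 0.000). Since A1 is tangent to WF there, DF ⟂ WF, so D = F + (0, -11.7) = (-30.00, -11.70). On A1, F sits at bearing 90° from D; a 99° counterclockwise sweep puts R at bearing 189°, so R = D + 11.7·(cos 189°, sin 189°) = (-41.56, -13.53). The tangent condition forces DR to be normal to RP, so RP runs along (−sin 189°, cos 189°); with |RP| = 39.6, P = (-35.36, -52.64). So P.x = -35.36.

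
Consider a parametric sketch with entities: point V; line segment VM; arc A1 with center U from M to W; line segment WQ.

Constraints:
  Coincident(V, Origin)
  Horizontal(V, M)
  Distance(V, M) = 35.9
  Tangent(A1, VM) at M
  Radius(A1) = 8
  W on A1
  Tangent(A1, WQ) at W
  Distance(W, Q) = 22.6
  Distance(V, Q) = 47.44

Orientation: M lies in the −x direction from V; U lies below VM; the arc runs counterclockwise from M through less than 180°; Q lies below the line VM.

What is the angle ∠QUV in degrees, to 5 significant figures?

100.55°

V is at the origin; VM is horizontal with |VM| = 35.9 and M on the −x side, so M = (-35.900, 0.0000). The tangent condition forces UM to be normal to VM, so U = M + (0, -8) = (-35.900, -8.0000). Since UW ⟂ WQ (tangency), |UQ| = √(8.0² + 22.6²) = 23.974 regardless of where W sits on A1. So Q lies on both circle(V, 47.44) and circle(U, 23.974); the below-VM intersection is Q = (-35.059, -31.959). W is the foot of the tangent from Q: W = (-43.343, -10.932).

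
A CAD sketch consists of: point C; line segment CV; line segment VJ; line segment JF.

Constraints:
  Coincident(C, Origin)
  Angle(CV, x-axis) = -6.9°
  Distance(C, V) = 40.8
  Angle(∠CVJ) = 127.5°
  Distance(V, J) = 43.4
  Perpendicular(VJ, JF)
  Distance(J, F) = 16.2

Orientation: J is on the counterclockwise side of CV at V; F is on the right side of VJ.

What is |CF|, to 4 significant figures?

83.76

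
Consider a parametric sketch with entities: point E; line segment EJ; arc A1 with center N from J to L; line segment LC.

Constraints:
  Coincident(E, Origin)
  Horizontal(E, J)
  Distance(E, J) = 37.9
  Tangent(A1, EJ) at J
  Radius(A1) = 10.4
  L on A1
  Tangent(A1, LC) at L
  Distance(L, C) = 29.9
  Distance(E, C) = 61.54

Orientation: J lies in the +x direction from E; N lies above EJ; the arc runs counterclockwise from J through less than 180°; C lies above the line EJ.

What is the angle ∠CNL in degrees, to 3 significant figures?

70.8°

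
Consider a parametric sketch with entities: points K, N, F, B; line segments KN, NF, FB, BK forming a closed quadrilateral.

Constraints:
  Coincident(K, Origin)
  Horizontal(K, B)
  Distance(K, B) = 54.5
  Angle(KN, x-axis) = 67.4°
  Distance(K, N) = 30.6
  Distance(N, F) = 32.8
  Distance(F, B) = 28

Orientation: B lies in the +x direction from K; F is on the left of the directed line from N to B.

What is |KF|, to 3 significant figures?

51.6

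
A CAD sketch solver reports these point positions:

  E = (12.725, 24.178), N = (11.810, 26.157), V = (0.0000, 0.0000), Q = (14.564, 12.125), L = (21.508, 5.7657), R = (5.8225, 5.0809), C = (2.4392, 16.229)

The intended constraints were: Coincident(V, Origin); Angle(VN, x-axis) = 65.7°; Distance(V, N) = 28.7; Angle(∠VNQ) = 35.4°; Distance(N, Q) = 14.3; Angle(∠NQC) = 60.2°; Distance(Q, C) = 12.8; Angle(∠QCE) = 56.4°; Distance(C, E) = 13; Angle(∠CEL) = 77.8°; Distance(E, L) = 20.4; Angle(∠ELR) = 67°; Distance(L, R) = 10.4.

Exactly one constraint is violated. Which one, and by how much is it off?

Distance(L, R) = 10.4 — off by 5.30.

V = (0.00, 0.00) ✓; VN at 65.70° ✓; |VN| = 28.70 ✓; ∠VNQ = 35.40° ✓; |NQ| = 14.30 ✓; ∠NQC = 60.20° ✓; |QC| = 12.80 ✓; ∠QCE = 56.40° ✓; |CE| = 13.00 ✓; ∠CEL = 77.80° ✓; |EL| = 20.40 ✓; ∠ELR = 67.00° ✓; |LR| = 15.70 ✗.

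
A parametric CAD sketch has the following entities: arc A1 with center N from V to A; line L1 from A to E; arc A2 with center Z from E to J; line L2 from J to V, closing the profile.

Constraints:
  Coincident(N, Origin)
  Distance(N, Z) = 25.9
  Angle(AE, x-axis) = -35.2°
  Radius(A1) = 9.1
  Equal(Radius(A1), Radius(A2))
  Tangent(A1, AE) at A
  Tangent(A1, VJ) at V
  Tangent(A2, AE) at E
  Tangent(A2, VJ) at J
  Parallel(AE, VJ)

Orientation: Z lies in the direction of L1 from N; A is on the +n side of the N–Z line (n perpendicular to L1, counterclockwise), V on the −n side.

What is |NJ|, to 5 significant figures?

27.452

Tangency of A1 to both parallel lines with radius 9.1 puts A and V at N ± 9.1·n: A = (5.2455, 7.4360), V = (-5.2455, -7.4360). Equal radii place E and J the same way about Z: E = Z + 9.1·n = (26.410, -7.4936), J = Z − 9.1·n = (15.919, -22.366). Then |NJ| = |J − N| = 27.452.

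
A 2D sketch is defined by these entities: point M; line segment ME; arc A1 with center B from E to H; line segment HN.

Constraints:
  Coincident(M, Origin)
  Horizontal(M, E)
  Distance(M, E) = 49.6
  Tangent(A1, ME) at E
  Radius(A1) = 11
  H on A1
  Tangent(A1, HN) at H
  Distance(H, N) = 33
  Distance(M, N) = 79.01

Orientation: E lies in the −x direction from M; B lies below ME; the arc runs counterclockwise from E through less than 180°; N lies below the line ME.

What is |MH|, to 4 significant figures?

60.92

Checks: M.y = 0.00, E.y = 0.00 ✓; |BH| = 11.00 ✓; ∠(BH, HN) = 90.00° ✓; |HN| = 33.00 ✓; |MN| = 79.01 ✓.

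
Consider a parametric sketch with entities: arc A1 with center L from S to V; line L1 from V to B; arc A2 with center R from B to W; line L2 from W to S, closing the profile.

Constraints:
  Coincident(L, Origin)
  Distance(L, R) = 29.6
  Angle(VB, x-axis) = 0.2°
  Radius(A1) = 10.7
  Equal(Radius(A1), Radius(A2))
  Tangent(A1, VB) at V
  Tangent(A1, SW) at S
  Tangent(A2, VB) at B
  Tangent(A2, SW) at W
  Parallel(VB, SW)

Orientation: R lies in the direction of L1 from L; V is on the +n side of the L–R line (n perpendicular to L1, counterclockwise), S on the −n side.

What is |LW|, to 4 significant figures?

31.47

Tangency of A1 to both parallel lines with radius 10.7 puts V and S at L ± 10.7·n: V = (-0.03735, 10.70), S = (0.03735, -10.70). Equal radii place B and W the same way about R: B = R + 10.7·n = (29.56, 10.80), W = R − 10.7·n = (29.64, -10.60). Then |LW| = |W − L| = 31.47.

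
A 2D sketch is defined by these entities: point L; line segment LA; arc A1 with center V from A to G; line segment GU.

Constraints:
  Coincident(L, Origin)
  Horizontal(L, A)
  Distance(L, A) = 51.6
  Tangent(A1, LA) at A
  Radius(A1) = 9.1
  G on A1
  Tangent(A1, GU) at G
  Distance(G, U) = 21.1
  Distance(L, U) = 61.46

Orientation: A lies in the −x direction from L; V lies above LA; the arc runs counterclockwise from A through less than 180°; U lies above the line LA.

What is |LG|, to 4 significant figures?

45.29

Checks: |VG| = 9.100 ✓; ∠(VG, GU) = 90.00° ✓; |GU| = 21.10 ✓; |LU| = 61.46 ✓.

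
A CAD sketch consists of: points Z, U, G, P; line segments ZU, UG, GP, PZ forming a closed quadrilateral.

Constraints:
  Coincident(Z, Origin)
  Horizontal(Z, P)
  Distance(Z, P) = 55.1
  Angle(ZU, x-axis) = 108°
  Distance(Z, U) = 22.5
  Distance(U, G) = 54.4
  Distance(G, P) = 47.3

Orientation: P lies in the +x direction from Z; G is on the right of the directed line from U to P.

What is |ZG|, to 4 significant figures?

32.25

Z is at the origin; Z and P share the same y with |ZP| = 55.1 and P in +x, so P = (55.1, 0). ZU runs at 108.0° with |ZU| = 22.5, so U = (-6.953, 21.40). G is determined by |UG| = 54.4 and |GP| = 47.3 together: it lies at the intersection of circle(U, 54.4) and circle(P, 47.3). With |UP| = 65.64, the foot of the radical line on UP is 38.32 from U and the perpendicular offset is √(54.4² − 38.32²) = 38.61. Taking the right-of-UP solution: G = (16.69, -27.60).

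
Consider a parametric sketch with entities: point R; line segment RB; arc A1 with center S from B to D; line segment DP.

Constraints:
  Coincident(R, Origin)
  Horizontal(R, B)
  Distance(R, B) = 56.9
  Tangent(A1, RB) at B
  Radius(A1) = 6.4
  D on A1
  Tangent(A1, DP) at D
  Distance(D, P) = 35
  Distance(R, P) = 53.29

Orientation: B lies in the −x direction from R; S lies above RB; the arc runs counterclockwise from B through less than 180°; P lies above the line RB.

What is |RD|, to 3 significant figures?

51.1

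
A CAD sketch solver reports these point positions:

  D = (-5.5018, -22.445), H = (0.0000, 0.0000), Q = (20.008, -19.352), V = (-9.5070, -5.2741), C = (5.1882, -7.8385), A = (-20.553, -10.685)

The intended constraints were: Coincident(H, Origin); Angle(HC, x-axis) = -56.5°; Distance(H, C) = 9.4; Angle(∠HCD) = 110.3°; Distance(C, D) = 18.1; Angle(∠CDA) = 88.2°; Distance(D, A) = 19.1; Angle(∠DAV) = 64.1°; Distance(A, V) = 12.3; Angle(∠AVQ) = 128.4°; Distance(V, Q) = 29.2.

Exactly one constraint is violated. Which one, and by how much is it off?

Distance(V, Q) = 29.2 — off by 3.50.

H = (0.00, 0.00) ✓; HC at -56.50° ✓; |HC| = 9.400 ✓; ∠HCD = 110.3° ✓; |CD| = 18.10 ✓; ∠CDA = 88.20° ✓; |DA| = 19.10 ✓; ∠DAV = 64.10° ✓; |AV| = 12.30 ✓; ∠AVQ = 128.4° ✓; |VQ| = 32.70 ✗.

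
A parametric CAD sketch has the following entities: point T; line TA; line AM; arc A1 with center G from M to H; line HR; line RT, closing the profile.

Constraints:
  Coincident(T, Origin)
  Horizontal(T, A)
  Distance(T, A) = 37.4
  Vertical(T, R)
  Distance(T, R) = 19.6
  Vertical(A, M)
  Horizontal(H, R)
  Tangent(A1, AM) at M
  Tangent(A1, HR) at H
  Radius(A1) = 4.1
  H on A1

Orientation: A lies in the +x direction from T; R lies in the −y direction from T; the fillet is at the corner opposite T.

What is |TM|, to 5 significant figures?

40.485

T is at the origin; TA is horizontal with |TA| = 37.4 and A on the +x side, so A = (37.400, 0.0000). TR is vertical with |TR| = 19.6 and R on the −y side, so R = (0.0000, -19.600). The virtual corner opposite T is at (37.400, -19.600). Tangency of A1 to AM means the radius GM is perpendicular to AM and tangency of A1 to HR means the radius GH is perpendicular to HR, with radius 4.1, so the center G sits 4.1 in from both sides at G = (33.300, -15.500). That places the tangent points at M = (37.400, -15.500) on AM and H = (33.300, -19.600) on HR. Then |TM| = |M − T| = 40.485.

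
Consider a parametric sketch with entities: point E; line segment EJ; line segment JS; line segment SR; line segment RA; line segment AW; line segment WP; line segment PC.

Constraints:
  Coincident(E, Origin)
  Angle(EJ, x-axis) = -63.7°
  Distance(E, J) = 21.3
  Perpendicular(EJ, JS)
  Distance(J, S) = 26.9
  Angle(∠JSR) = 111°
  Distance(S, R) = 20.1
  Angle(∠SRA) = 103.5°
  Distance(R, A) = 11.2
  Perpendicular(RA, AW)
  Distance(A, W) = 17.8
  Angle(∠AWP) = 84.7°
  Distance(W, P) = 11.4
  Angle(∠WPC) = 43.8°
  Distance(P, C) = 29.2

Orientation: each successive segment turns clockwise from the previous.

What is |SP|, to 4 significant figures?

5.334

RA ⟂ AW, so AW runs at -29.20°; with |AW| = 17.8, W = (-8.448, -16.29). ∠AWP = 84.7° gives WP at -124.5° from the x-axis; with |WP| = 11.4, P = (-14.90, -25.68). Then |SP| = |P − S| = 5.334.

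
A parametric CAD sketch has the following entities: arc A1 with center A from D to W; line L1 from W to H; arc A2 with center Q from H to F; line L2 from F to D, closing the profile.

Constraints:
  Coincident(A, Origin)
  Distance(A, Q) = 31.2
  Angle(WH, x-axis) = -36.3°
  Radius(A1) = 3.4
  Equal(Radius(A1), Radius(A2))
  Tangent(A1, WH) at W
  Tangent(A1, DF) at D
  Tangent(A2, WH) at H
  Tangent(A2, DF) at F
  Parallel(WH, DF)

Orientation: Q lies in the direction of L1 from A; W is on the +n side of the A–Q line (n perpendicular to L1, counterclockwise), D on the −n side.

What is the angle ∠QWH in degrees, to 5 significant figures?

6.2192°

Tangency of A1 to both parallel lines with radius 3.4 puts W and D at A ± 3.4·n: W = (2.0128, 2.7402), D = (-2.0128, -2.7402). Equal radii place H and F the same way about Q: H = Q + 3.4·n = (27.158, -15.731), F = Q − 3.4·n = (23.132, -21.211). Then cos ∠QWH = WQ·WH / (|WQ||WH|), giving 6.2192°.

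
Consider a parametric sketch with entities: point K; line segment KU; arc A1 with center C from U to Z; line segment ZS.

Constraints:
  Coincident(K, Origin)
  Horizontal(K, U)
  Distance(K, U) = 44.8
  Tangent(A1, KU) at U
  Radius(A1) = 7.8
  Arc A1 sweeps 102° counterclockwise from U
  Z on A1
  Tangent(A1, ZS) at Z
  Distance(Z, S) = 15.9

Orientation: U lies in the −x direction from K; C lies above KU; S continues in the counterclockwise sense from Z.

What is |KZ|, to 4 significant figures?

38.35

K is at the origin; KU is horizontal with |KU| = 44.8 and U on the −x side, so U = (-44.80, 0.000). Tangency of A1 to KU means the radius CU is perpendicular to KU, so C = U + (0, 7.8) = (-44.80, 7.800). On A1, U sits at bearing -90° from C; a 102° counterclockwise sweep puts Z at bearing 12°, so Z = C + 7.8·(cos 12°, sin 12°) = (-37.17, 9.422). Then |KZ| = |Z − K| = 38.35.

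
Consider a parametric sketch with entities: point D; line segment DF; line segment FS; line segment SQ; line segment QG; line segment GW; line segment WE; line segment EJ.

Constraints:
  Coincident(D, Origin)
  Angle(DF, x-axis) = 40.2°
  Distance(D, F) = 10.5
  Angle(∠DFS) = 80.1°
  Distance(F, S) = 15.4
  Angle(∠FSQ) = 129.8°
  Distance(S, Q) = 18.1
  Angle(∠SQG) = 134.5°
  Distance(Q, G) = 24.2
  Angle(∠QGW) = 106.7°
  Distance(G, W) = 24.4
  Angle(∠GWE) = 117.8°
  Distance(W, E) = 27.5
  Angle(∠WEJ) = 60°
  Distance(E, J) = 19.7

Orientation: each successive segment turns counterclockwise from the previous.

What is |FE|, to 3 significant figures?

26.9

∠QGW = 106.7° gives GW at -50.9° from the x-axis; with |GW| = 24.4, W = (-19.8, -25.5). ∠GWE = 117.8° gives WE at 11.3° from the x-axis; with |WE| = 27.5, E = (7.15, -20.1). Then |FE| = |E − F| = 26.9.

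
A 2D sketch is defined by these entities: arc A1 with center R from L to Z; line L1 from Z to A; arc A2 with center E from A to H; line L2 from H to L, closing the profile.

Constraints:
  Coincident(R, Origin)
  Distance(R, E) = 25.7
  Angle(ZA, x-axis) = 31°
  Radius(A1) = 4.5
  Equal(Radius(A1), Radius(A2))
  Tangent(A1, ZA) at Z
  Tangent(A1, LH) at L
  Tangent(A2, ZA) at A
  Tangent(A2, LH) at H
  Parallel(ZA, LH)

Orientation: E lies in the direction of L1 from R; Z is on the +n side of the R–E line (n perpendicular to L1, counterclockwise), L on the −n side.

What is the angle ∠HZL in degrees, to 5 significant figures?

70.700°

The slot axis is L1's direction at 31.0°, so u = (cos 31.0°, sin 31.0°) = (0.85717, 0.51504) and n = (−sin 31.0°, cos 31.0°) = (-0.51504, 0.85717). R is at the origin and E lies 25.7 along u from R, so E = 25.7·u = (22.029, 13.236). Tangency of A1 to both parallel lines with radius 4.5 puts Z and L at R ± 4.5·n: Z = (-2.3177, 3.8573), L = (2.3177, -3.8573). Equal radii place A and H the same way about E: A = E + 4.5·n = (19.712, 17.094), H = E − 4.5·n = (24.347, 9.3792). Then cos ∠HZL = ZH·ZL / (|ZH||ZL|), giving 70.700°.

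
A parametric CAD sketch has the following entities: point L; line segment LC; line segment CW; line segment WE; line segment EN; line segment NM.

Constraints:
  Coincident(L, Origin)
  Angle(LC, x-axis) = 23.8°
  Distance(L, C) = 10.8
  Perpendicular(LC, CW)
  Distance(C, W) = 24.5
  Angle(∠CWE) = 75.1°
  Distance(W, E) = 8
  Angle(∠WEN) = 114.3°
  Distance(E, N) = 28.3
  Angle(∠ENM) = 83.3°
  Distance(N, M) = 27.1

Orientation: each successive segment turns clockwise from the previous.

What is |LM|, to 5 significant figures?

26.395

L is at the origin; LC runs at 23.8° with length 10.8, so C = (9.8816, 4.3583). The perpendicularity gives CW at right angles to LC, so CW runs at -66.200°; with |CW| = 24.5, W = (19.768, -18.058). ∠CWE = 75.1° gives WE at -171.10° from the x-axis; with |WE| = 8.0, E = (11.865, -19.296). ∠WEN = 114.3° gives EN at 123.20° from the x-axis; with |EN| = 28.3, N = (-3.6313, 4.3845). ∠ENM = 83.3° gives NM at 26.500° from the x-axis; with |NM| = 27.1, M = (20.621, 16.476). Then |LM| = |M − L| = 26.395.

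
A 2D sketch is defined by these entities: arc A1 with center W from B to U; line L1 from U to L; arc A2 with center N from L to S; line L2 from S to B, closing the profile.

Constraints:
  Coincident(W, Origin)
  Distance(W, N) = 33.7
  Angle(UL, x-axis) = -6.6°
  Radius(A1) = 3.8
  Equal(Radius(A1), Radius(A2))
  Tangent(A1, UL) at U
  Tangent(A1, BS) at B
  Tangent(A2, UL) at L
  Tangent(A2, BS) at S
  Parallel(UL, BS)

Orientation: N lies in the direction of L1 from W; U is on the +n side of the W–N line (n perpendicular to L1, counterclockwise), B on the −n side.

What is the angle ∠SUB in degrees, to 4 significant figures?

77.29°

Tangency of A1 to both parallel lines with radius 3.8 puts U and B at W ± 3.8·n: U = (0.4368, 3.775), B = (-0.4368, -3.775). Equal radii place L and S the same way about N: L = N + 3.8·n = (33.91, -0.09857), S = N − 3.8·n = (33.04, -7.648). Then cos ∠SUB = US·UB / (|US||UB|), giving 77.29°.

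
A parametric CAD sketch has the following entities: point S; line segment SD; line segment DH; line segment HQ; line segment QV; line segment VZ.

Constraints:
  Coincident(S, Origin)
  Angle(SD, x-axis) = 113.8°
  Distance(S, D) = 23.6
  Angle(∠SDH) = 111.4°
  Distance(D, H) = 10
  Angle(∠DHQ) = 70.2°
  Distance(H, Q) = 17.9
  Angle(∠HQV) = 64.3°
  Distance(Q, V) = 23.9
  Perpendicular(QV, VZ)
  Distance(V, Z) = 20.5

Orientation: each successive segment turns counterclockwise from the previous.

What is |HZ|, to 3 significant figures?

16.7

S is at the origin; SD runs at 113.8° with length 23.6, so D = (-9.52, 21.6). ∠SDH = 111.4° gives DH at -178° from the x-axis; with |DH| = 10.0, H = (-19.5, 21.2). ∠DHQ = 70.2° gives HQ at -67.8° from the x-axis; with |HQ| = 17.9, Q = (-12.8, 4.60). ∠HQV = 64.3° gives QV at 47.9° from the x-axis; with |QV| = 23.9, V = (3.27, 22.3). The perpendicularity gives VZ at right angles to QV, so VZ runs at 138°; with |VZ| = 20.5, Z = (-11.9, 36.1). Then |HZ| = |Z − H| = 16.7.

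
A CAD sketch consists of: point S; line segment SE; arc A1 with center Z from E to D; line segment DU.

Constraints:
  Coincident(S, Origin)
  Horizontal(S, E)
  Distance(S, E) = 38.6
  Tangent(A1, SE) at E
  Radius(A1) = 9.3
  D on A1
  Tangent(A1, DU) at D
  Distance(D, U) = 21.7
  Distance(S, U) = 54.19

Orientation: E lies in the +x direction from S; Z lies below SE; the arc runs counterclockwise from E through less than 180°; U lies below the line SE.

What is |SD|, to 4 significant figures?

34.26

S is at the origin; SE is horizontal with |SE| = 38.6 and E on the +x side, so E = (38.60, 0.000). The tangent condition forces ZE to be normal to SE, so Z = E + (0, -9.3) = (38.60, -9.300). Since ZD ⟂ DU (tangency), |ZU| = √(9.3² + 21.7²) = 23.61 regardless of where D sits on A1. So U lies on both circle(S, 54.19) and circle(Z, 23.61); the below-SE intersection is U = (43.43, -32.41). D is the foot of the tangent from U: D = (30.98, -14.63).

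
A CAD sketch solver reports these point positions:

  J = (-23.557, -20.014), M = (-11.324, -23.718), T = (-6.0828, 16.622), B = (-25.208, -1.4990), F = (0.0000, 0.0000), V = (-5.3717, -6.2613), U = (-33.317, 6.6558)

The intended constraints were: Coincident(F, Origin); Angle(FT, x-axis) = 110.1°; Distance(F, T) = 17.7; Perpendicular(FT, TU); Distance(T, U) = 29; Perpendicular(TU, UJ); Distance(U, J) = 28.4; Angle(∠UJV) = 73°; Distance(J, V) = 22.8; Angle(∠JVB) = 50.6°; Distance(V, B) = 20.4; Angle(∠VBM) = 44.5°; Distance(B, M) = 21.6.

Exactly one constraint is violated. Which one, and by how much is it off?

Distance(B, M) = 21.6 — off by 4.60.

F = (0.00, 0.00) ✓; FT at 110.1° ✓; |FT| = 17.70 ✓; ∠(FT, TU) = 90.00° ✓; |TU| = 29.00 ✓; ∠(TU, UJ) = 90.00° ✓; |UJ| = 28.40 ✓; ∠UJV = 73.00° ✓; |JV| = 22.80 ✓; ∠JVB = 50.60° ✓; |VB| = 20.40 ✓; ∠VBM = 44.50° ✓; |BM| = 26.20 ✗.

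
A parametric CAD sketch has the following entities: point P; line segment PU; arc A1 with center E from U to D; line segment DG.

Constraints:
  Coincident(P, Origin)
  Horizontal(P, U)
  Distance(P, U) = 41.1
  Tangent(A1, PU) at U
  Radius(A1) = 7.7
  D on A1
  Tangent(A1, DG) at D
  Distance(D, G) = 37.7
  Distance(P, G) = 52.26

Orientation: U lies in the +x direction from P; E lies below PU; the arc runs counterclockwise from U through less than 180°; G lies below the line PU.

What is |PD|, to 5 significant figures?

34.125

P is at the origin; PU is horizontal with |PU| = 41.1 and U on the +x side, so U = (41.100, 0.0000). A1 meets PU tangentially, so EU is at right angles to PU, so E = U + (0, -7.7) = (41.100, -7.7000). Since ED ⟂ DG (tangency), |EG| = √(7.7² + 37.7²) = 38.478 regardless of where D sits on A1. So G lies on both circle(P, 52.26) and circle(E, 38.478); the below-PU intersection is G = (28.247, -43.968). D is the foot of the tangent from G: D = (33.474, -6.6324).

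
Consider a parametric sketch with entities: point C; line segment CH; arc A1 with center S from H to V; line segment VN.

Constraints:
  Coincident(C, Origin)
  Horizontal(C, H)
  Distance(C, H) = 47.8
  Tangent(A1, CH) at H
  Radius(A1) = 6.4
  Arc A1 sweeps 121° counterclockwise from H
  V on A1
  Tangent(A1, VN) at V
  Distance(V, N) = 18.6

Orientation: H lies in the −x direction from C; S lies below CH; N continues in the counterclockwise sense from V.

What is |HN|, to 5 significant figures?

25.964

On A1, H sits at bearing 90° from S; a 121° counterclockwise sweep puts V at bearing 211°, so V = S + 6.4·(cos 211°, sin 211°) = (-53.286, -9.6962). A1 meets VN tangentially, so SV is at right angles to VN, so VN runs along (−sin 211°, cos 211°); with |VN| = 18.6, N = (-43.706, -25.640). Then |HN| = |N − H| = 25.964.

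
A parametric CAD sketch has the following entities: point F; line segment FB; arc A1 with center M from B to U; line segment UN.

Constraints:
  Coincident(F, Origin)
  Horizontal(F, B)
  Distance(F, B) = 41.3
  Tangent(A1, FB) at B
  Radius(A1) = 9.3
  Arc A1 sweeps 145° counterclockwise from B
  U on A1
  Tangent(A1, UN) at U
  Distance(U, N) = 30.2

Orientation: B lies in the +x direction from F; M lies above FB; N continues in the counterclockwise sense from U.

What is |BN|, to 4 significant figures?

39.36

On A1, B sits at bearing -90° from M; a 145° counterclockwise sweep puts U at bearing 55°, so U = M + 9.3·(cos 55°, sin 55°) = (46.63, 16.92). Tangency of A1 to UN means the radius MU is perpendicular to UN, so UN runs along (−sin 55°, cos 55°); with |UN| = 30.2, N = (21.90, 34.24). Then |BN| = |N − B| = 39.36.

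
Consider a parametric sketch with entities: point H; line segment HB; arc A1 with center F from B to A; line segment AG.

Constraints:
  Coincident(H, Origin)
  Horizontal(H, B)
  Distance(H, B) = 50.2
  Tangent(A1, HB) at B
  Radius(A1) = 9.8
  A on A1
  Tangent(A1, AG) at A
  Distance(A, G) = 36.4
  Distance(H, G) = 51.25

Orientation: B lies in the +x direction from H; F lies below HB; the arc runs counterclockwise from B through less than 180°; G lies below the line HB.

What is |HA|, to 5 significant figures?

41.423

Checks: ∠(FB, BH) = 90.00° ✓; |FB| = 9.800 ✓; |FA| = 9.800 ✓; ∠(FA, AG) = 90.00° ✓; |AG| = 36.40 ✓; |HG| = 51.25 ✓.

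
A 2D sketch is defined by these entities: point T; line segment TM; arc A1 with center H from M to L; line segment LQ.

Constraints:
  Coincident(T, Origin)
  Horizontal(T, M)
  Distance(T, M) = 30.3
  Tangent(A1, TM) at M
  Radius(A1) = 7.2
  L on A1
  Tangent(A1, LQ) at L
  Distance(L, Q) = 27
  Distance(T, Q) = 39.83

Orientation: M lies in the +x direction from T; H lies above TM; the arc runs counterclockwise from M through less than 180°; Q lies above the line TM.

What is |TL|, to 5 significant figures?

37.977

T is at the origin; TM is horizontal with |TM| = 30.3 and M on the +x side, so M = (30.300, 0.0000). The tangent condition forces HM to be normal to TM, so H = M + (0, 7.2) = (30.300, 7.2000). Since HL ⟂ LQ (tangency), |HQ| = √(7.2² + 27.0²) = 27.944 regardless of where L sits on A1. So Q lies on both circle(T, 39.83) and circle(H, 27.944); the above-TM intersection is Q = (21.302, 33.655). L is the foot of the tangent from Q: L = (36.289, 11.197).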